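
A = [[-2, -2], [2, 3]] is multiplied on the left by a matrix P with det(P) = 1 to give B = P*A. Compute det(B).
-2

By the multiplicative property of determinants, det(B) = det(P*A) = det(P) * det(A) = det(A),
so the determinant is invariant under multiplication by any determinant-1 matrix; we just need det(A).

det(A) = (-2)(3) - (-2)(2) = -6 - (-4) = -2

Therefore det(B) = 1 * (-2) = -2.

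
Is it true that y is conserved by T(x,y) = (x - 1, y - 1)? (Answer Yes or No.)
No

Substitute T(x,y) = (x - 1, y - 1) into the expression and compare with the original.

Original: y
After applying T: (y - 1) = y - 1

This differs from the original y (difference: -1), so the expression is NOT invariant.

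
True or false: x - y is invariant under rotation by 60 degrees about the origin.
False

Applying rotation by 60 degrees: x' = x*cos(60 degrees) - y*sin(60 degrees) = x/2 - sqrt(3)y/2, y' = x*sin(60 degrees) + y*cos(60 degrees) = sqrt(3)x/2 + y/2

Substituting into x - y:
(x/2 - sqrt(3)y/2) - (sqrt(3)x/2 + y/2)
= -sqrt(3)x/2 + x/2 - sqrt(3)y/2 - y/2

This differs from the original expression x - y, so it is NOT invariant.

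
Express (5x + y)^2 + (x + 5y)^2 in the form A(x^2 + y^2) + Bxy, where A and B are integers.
26(x^2 + y^2) + 20xy

Expanding: (5x + y)^2 = 25x^2 + 10xy + y^2
(x + 5y)^2 = x^2 + 10xy + 25y^2
Sum = (25+1)(x^2+y^2) + 20xy = 26(x^2 + y^2) + 20xy
This is symmetric in x and y.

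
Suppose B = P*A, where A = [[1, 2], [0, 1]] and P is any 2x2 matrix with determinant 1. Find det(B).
1

By the multiplicative property of determinants, det(B) = det(P*A) = det(P) * det(A) = det(A),
so the determinant is invariant under multiplication by any determinant-1 matrix; we just need det(A).

det(A) = (1)(1) - (2)(0) = 1 - 0 = 1

Therefore det(B) = 1 * 1 = 1.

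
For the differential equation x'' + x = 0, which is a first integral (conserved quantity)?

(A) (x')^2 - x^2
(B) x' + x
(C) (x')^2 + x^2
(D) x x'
C

A first integral I satisfies dI/dt = 0 along every solution. Differentiate each option and use the equation of motion:
(A) d/dt[(x')^2 - x^2] = 2x'x'' - 2x x' = -4x x', not identically 0
(B) d/dt[x' + x] = x'' + x' = -x + x', not identically 0
(C) d/dt[(x')^2 + x^2] = 2x'x'' + 2x x' = 2x'(-x) + 2x x' = 0
(D) d/dt[x x'] = (x')^2 + x x'' = (x')^2 - x^2, not identically 0

Only (C) has zero time-derivative. So the energy-like quantity (x')^2 + x^2 is the first integral.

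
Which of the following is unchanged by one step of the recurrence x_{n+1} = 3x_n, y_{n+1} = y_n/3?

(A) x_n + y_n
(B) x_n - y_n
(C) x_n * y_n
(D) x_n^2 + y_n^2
C

For the recurrence x_{n+1} = 3x_n, y_{n+1} = y_n/3:

x_{n+1} * y_{n+1} = (3x_n) * (y_n/3) = x_n * y_n
The product is conserved.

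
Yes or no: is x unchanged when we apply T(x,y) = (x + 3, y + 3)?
No

Substitute T(x,y) = (x + 3, y + 3) into the expression and compare with the original.

Original: x
After applying T: (x + 3) = x + 3

This differs from the original x (difference: 3), so the expression is NOT invariant.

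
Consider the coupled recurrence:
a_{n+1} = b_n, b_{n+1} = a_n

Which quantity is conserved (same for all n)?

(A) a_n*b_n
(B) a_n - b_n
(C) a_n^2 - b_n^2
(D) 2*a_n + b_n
A

Replace a_n by a_{n+1} = b_n and b_n by b_{n+1} = a_n in each option and simplify:
(A) a_n*b_n  ->  (b_n)*(a_n) = a_n*b_n   [conserved]
(B) a_n - b_n  ->  (b_n) - (a_n) = -a_n + b_n   [not conserved]
(C) a_n^2 - b_n^2  ->  (b_n)^2 - (a_n)^2 = -a_n^2 + b_n^2   [not conserved]
(D) 2*a_n + b_n  ->  2*(b_n) + (a_n) = a_n + 2*b_n   [not conserved]

Only (A) a_n*b_n returns to itself after one step, so it is the conserved quantity.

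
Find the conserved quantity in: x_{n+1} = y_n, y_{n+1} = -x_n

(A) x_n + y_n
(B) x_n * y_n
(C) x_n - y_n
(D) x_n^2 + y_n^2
D

For the recurrence x_{n+1} = y_n, y_{n+1} = -x_n:

x_{n+1}^2 + y_{n+1}^2 = y_n^2 + (-x_n)^2 = x_n^2 + y_n^2
The sum of squares is conserved (like energy in a harmonic oscillator).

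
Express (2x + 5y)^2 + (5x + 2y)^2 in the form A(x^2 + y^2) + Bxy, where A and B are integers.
29(x^2 + y^2) + 40xy

Expanding: (2x + 5y)^2 = 4x^2 + 20xy + 25y^2
(5x + 2y)^2 = 25x^2 + 20xy + 4y^2
Sum = (4+25)(x^2+y^2) + 40xy = 29(x^2 + y^2) + 40xy
This is symmetric in x and y.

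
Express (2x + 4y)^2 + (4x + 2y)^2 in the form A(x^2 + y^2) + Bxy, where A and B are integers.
20(x^2 + y^2) + 32xy

Expanding: (2x + 4y)^2 = 4x^2 + 16xy + 16y^2
(4x + 2y)^2 = 16x^2 + 16xy + 4y^2
Sum = (4+16)(x^2+y^2) + 32xy = 20(x^2 + y^2) + 32xy
This is symmetric in x and y.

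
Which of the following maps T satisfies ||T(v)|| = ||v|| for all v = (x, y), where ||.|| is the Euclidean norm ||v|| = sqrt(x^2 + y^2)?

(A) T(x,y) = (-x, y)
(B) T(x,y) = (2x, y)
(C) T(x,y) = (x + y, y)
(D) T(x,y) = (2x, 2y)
A

A transformation preserves a norm if ||T(v)|| = ||v|| for every v; a single vector where the norm changes rules an option out.

(A) T(x,y) = (-x, y): preserves the norm -- it is an orthogonal map (a rotation/reflection), and (-x)^2 + (y)^2 simplifies to x^2 + y^2.
(B) T(x,y) = (2x, y): v = (1, 0) has norm sqrt((1)^2 + (0)^2) = 1, but T(v) = (2, 0) has norm 2 -- not preserved.
(C) T(x,y) = (x + y, y): v = (0, 1) has norm sqrt((0)^2 + (1)^2) = 1, but T(v) = (1, 1) has norm sqrt(2) -- not preserved.
(D) T(x,y) = (2x, 2y): v = (1, 0) has norm sqrt((1)^2 + (0)^2) = 1, but T(v) = (2, 0) has norm 2 -- not preserved.

Therefore the answer is (A).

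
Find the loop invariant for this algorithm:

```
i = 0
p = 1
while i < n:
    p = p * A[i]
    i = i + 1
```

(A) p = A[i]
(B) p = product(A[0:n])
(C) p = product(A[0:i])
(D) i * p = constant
C

A loop invariant must hold before the first iteration and be re-established by every execution of the body.

(C) p = product(A[0:i]): Initially i = 0 and p = 1 = product of the empty slice A[0:0]. If p = product(A[0:i]) holds at the top of an iteration, the body sets p to product(A[0:i]) * A[i] = product(A[0:i+1]) and then i to i+1, so the property is restored. At exit i = n, giving p = product(A[0:n]).

The other options fail:
(A) p = A[i]: after the first iteration p = A[0] but i = 1; in general p is a product of several elements, not a single one.
(B) p = product(A[0:n]): false before the loop (p = 1, not the full product) -- it only becomes true at exit.
(D) i * p = constant: initially i * p = 0, but after one iteration it is 1 * A[0], which is nonzero in general.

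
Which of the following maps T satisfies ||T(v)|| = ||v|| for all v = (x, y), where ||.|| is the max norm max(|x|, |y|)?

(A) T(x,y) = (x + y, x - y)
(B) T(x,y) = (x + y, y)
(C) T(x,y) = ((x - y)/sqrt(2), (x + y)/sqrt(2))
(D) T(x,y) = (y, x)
D

A transformation preserves a norm if ||T(v)|| = ||v|| for every v; a single vector where the norm changes rules an option out.

(A) T(x,y) = (x + y, x - y): v = (1, 1) has norm max(|1|, |1|) = 1, but T(v) = (2, 0) has norm 2 -- not preserved.
(B) T(x,y) = (x + y, y): v = (1, 1) has norm max(|1|, |1|) = 1, but T(v) = (2, 1) has norm 2 -- not preserved.
(C) T(x,y) = ((x - y)/sqrt(2), (x + y)/sqrt(2)): v = (1, 0) has norm max(|1|, |0|) = 1, but T(v) = (sqrt(2)/2, sqrt(2)/2) has norm sqrt(2)/2 -- not preserved.
(D) T(x,y) = (y, x): preserves the norm -- it only permutes the coordinates and/or flips signs, which leaves max(|x|, |y|) unchanged.

Therefore the answer is (D).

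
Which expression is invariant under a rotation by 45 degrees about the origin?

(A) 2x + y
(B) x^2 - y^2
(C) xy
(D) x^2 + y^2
D

A rotation by 45 degrees sends (x, y) to (sqrt(2)x/2 - sqrt(2)y/2, sqrt(2)x/2 + sqrt(2)y/2).
Substitute the transformed coordinates into each option and compare with the original:
(A) 2x + y  ->  2(sqrt(2)x/2 - sqrt(2)y/2) + (sqrt(2)x/2 + sqrt(2)y/2) = 3sqrt(2)x/2 - sqrt(2)y/2   [differs from 2x + y: not invariant]
(B) x^2 - y^2  ->  (sqrt(2)x/2 - sqrt(2)y/2)^2 - (sqrt(2)x/2 + sqrt(2)y/2)^2 = -2xy   [differs from x^2 - y^2: not invariant]
(C) xy  ->  (sqrt(2)x/2 - sqrt(2)y/2)(sqrt(2)x/2 + sqrt(2)y/2) = x^2/2 - y^2/2   [differs from xy: not invariant]
(D) x^2 + y^2  ->  (sqrt(2)x/2 - sqrt(2)y/2)^2 + (sqrt(2)x/2 + sqrt(2)y/2)^2 = x^2 + y^2   [equals x^2 + y^2: invariant]

Only option (D), x^2 + y^2, is unchanged by the transformation.
Geometrically, x^2 + y^2 is the squared distance from the origin, which every rotation about the origin preserves.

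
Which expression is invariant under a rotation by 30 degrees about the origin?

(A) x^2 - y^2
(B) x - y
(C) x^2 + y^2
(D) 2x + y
C

A rotation by 30 degrees sends (x, y) to (sqrt(3)x/2 - y/2, x/2 + sqrt(3)y/2).
Substitute the transformed coordinates into each option and compare with the original:
(A) x^2 - y^2  ->  (sqrt(3)x/2 - y/2)^2 - (x/2 + sqrt(3)y/2)^2 = x^2/2 - sqrt(3)xy - y^2/2   [differs from x^2 - y^2: not invariant]
(B) x - y  ->  (sqrt(3)x/2 - y/2) - (x/2 + sqrt(3)y/2) = -x/2 + sqrt(3)x/2 - sqrt(3)y/2 - y/2   [differs from x - y: not invariant]
(C) x^2 + y^2  ->  (sqrt(3)x/2 - y/2)^2 + (x/2 + sqrt(3)y/2)^2 = x^2 + y^2   [equals x^2 + y^2: invariant]
(D) 2x + y  ->  2(sqrt(3)x/2 - y/2) + (x/2 + sqrt(3)y/2) = x/2 + sqrt(3)x - y + sqrt(3)y/2   [differs from 2x + y: not invariant]

Only option (C), x^2 + y^2, is unchanged by the transformation.
Geometrically, x^2 + y^2 is the squared distance from the origin, which every rotation about the origin preserves.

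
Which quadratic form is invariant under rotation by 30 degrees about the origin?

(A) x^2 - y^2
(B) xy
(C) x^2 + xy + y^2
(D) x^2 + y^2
D

Rotation by 30 degrees sends (x, y) to (sqrt(3)x/2 - y/2, x/2 + sqrt(3)y/2).
Substitute the transformed coordinates into each option and compare with the original:
(A) x^2 - y^2  ->  (sqrt(3)x/2 - y/2)^2 - (x/2 + sqrt(3)y/2)^2 = x^2/2 - sqrt(3)xy - y^2/2   [differs from x^2 - y^2: not invariant]
(B) xy  ->  (sqrt(3)x/2 - y/2)(x/2 + sqrt(3)y/2) = sqrt(3)x^2/4 + xy/2 - sqrt(3)y^2/4   [differs from xy: not invariant]
(C) x^2 + xy + y^2  ->  (sqrt(3)x/2 - y/2)^2 + (sqrt(3)x/2 - y/2)(x/2 + sqrt(3)y/2) + (x/2 + sqrt(3)y/2)^2 = sqrt(3)x^2/4 + x^2 + xy/2 - sqrt(3)y^2/4 + y^2   [differs from x^2 + xy + y^2: not invariant]
(D) x^2 + y^2  ->  (sqrt(3)x/2 - y/2)^2 + (x/2 + sqrt(3)y/2)^2 = x^2 + y^2   [equals x^2 + y^2: invariant]

Only option (D), x^2 + y^2, is unchanged by the transformation.
x^2 + y^2 is the squared distance from the origin, which rotations preserve.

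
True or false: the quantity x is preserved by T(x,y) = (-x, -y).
False

Substitute T(x,y) = (-x, -y) into the expression and compare with the original.

Original: x
After applying T: (-x) = -x

This differs from the original x (difference: -2x), so the expression is NOT invariant.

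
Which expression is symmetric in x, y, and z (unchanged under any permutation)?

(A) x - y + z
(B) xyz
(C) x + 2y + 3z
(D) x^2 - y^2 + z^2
B

A symmetric expression is unchanged when the variables are permuted; here the transformation to test is the swap (x, y) -> (y, x).
A symmetric expression must survive every permutation; the single swap x <-> y already eliminates the distractors, and the keyed expression is also unchanged by x <-> z and y <-> z (each variable enters it in exactly the same way).
Substitute the transformed coordinates into each option and compare with the original:
(A) x - y + z  ->  (y) - (x) + z = -x + y + z   [differs from x - y + z: not invariant]
(B) xyz  ->  (y)(x)z = xyz   [equals xyz: invariant]
(C) x + 2y + 3z  ->  (y) + 2(x) + 3z = 2x + y + 3z   [differs from x + 2y + 3z: not invariant]
(D) x^2 - y^2 + z^2  ->  (y)^2 - (x)^2 + z^2 = -x^2 + y^2 + z^2   [differs from x^2 - y^2 + z^2: not invariant]

Only option (B), xyz, is unchanged by the transformation.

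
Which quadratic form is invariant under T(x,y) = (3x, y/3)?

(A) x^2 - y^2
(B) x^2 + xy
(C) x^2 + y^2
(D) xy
D

T multiplies x by 3 and divides y by 3.
Substitute the transformed coordinates into each option and compare with the original:
(A) x^2 - y^2  ->  (3x)^2 - (y/3)^2 = 9x^2 - y^2/9   [differs from x^2 - y^2: not invariant]
(B) x^2 + xy  ->  (3x)^2 + (3x)(y/3) = 9x^2 + xy   [differs from x^2 + xy: not invariant]
(C) x^2 + y^2  ->  (3x)^2 + (y/3)^2 = 9x^2 + y^2/9   [differs from x^2 + y^2: not invariant]
(D) xy  ->  (3x)(y/3) = xy   [equals xy: invariant]

Only option (D), xy, is unchanged by the transformation.
The factors 3 and 1/3 cancel only in the pure product xy.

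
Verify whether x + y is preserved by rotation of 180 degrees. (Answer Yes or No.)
No

Applying rotation by 180 degrees: x' = x*cos(180 degrees) - y*sin(180 degrees) = -x, y' = x*sin(180 degrees) + y*cos(180 degrees) = -y

Substituting into x + y:
(-x) + (-y)
= -x - y

This differs from the original expression x + y, so it is NOT invariant.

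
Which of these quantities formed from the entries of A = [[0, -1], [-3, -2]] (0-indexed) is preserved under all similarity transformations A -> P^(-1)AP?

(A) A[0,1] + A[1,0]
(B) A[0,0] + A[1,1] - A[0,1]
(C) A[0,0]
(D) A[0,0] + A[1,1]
D

A[0,0] + A[1,1] is the trace of A. By the cyclic property of the trace, tr(P^(-1)AP) = tr(APP^(-1)) = tr(A), so it is the same for every matrix similar to A.

The other combinations are not similarity invariants. For example, take P = [[1, 1], [1, 2]] (det P = 1), so P^(-1) = [[2, -1], [-1, 1]] and
B = P^(-1)AP = [[3, 3], [-4, -5]].
Evaluating each option on A and on B:
(A) A[0,1] + A[1,0]: -4 for A, -1 for B -> changes
(B) A[0,0] + A[1,1] - A[0,1]: -1 for A, -5 for B -> changes
(C) A[0,0]: 0 for A, 3 for B -> changes
(D) A[0,0] + A[1,1]: -2 for A, -2 for B -> unchanged

Only (D) A[0,0] + A[1,1] = -2 survives (and it does so for every P, not just this one), so it is the invariant.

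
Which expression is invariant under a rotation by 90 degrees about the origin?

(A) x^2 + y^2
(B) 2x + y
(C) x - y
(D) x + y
A

A rotation by 90 degrees sends (x, y) to (-y, x).
Substitute the transformed coordinates into each option and compare with the original:
(A) x^2 + y^2  ->  (-y)^2 + (x)^2 = x^2 + y^2   [equals x^2 + y^2: invariant]
(B) 2x + y  ->  2(-y) + (x) = x - 2y   [differs from 2x + y: not invariant]
(C) x - y  ->  (-y) - (x) = -x - y   [differs from x - y: not invariant]
(D) x + y  ->  (-y) + (x) = x - y   [differs from x + y: not invariant]

Only option (A), x^2 + y^2, is unchanged by the transformation.
Geometrically, x^2 + y^2 is the squared distance from the origin, which every rotation about the origin preserves.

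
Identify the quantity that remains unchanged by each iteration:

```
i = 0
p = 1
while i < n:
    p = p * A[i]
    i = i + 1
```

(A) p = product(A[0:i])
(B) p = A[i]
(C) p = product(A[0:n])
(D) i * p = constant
A

A loop invariant must hold before the first iteration and be re-established by every execution of the body.

(A) p = product(A[0:i]): Initially i = 0 and p = 1 = product of the empty slice A[0:0]. If p = product(A[0:i]) holds at the top of an iteration, the body sets p to product(A[0:i]) * A[i] = product(A[0:i+1]) and then i to i+1, so the property is restored. At exit i = n, giving p = product(A[0:n]).

The other options fail:
(B) p = A[i]: after the first iteration p = A[0] but i = 1; in general p is a product of several elements, not a single one.
(C) p = product(A[0:n]): false before the loop (p = 1, not the full product) -- it only becomes true at exit.
(D) i * p = constant: initially i * p = 0, but after one iteration it is 1 * A[0], which is nonzero in general.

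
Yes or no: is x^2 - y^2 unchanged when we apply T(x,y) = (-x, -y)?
Yes

Substitute T(x,y) = (-x, -y) into the expression and compare with the original.

Original: x^2 - y^2
After applying T: (-x)^2 - (-y)^2 = x^2 - y^2

This is identical to the original x^2 - y^2, so the expression is invariant.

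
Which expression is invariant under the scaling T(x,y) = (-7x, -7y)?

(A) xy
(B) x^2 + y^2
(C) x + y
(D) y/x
D

Under the uniform scaling T(x,y) = (-7x, -7y):
Substitute the transformed coordinates into each option and compare with the original:
(A) xy  ->  (-7x)(-7y) = 49xy   [differs from xy: not invariant]
(B) x^2 + y^2  ->  (-7x)^2 + (-7y)^2 = 49x^2 + 49y^2   [differs from x^2 + y^2: not invariant]
(C) x + y  ->  (-7x) + (-7y) = -7x - 7y   [differs from x + y: not invariant]
(D) y/x  ->  (-7y)/(-7x) = y/x   [equals y/x: invariant]

Only option (D), y/x, is unchanged by the transformation.
The common factor -7 cancels in a ratio of coordinates, while sums, products and sums of squares pick up factors of -7 or 49.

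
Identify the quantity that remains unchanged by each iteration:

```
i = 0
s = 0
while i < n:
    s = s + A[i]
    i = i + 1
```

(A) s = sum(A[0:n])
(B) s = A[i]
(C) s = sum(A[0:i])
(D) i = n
C

A loop invariant must hold before the first iteration and be re-established by every execution of the body.

(C) s = sum(A[0:i]): Initially i = 0 and s = 0 = sum of the empty slice A[0:0]. If s = sum(A[0:i]) holds at the top of an iteration, the body sets s to sum(A[0:i]) + A[i] = sum(A[0:i+1]) and then i to i+1, so s = sum(A[0:i]) holds again. At exit i = n, giving s = sum(A[0:n]).

The other options fail:
(A) s = sum(A[0:n]): false before the loop (s = 0, not the full sum) -- it only becomes true at exit.
(B) s = A[i]: after the first iteration s = A[0] but i = 1, so s = A[i] compares s with the wrong element (and fails in general).
(D) i = n: false initially (i = 0); it is the exit condition, not an invariant.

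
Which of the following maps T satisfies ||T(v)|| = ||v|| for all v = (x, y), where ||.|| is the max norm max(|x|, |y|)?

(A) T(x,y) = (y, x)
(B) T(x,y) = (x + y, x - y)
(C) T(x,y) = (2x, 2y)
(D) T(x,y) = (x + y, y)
A

A transformation preserves a norm if ||T(v)|| = ||v|| for every v; a single vector where the norm changes rules an option out.

(A) T(x,y) = (y, x): preserves the norm -- it only permutes the coordinates and/or flips signs, which leaves max(|x|, |y|) unchanged.
(B) T(x,y) = (x + y, x - y): v = (1, 1) has norm max(|1|, |1|) = 1, but T(v) = (2, 0) has norm 2 -- not preserved.
(C) T(x,y) = (2x, 2y): v = (1, 0) has norm max(|1|, |0|) = 1, but T(v) = (2, 0) has norm 2 -- not preserved.
(D) T(x,y) = (x + y, y): v = (1, 1) has norm max(|1|, |1|) = 1, but T(v) = (2, 1) has norm 2 -- not preserved.

Therefore the answer is (A).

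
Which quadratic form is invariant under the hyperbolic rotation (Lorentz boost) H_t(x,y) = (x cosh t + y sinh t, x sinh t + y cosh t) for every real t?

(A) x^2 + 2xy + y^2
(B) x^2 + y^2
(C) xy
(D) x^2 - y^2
D

Write x' = x cosh t + y sinh t, y' = x sinh t + y cosh t and substitute into each option:
(A) x^2 + 2xy + y^2: (x' + y')^2 with x' + y' = (x + y)(cosh t + sinh t) = (x + y)e^t, so it becomes (x + y)^2 e^(2t)   [not invariant for t != 0]
(B) x^2 + y^2: (x cosh t + y sinh t)^2 + (x sinh t + y cosh t)^2 = (x^2 + y^2)(cosh^2 t + sinh^2 t) + 4xy sinh t cosh t = (x^2 + y^2) cosh 2t + 2xy sinh 2t   [not invariant for t != 0]
(C) xy: (x cosh t + y sinh t)(x sinh t + y cosh t) = xy(cosh^2 t + sinh^2 t) + (x^2 + y^2) sinh t cosh t = xy cosh 2t + (x^2 + y^2)(sinh 2t)/2   [not invariant for t != 0]
(D) x^2 - y^2: (x cosh t + y sinh t)^2 - (x sinh t + y cosh t)^2 = x^2(cosh^2 t - sinh^2 t) + 2xy(cosh t sinh t - sinh t cosh t) + y^2(sinh^2 t - cosh^2 t) = x^2 - y^2   [invariant, using cosh^2 t - sinh^2 t = 1]

Only (D) x^2 - y^2 is unchanged; it is the Minkowski form preserved by Lorentz boosts, just as x^2 + y^2 is preserved by ordinary rotations.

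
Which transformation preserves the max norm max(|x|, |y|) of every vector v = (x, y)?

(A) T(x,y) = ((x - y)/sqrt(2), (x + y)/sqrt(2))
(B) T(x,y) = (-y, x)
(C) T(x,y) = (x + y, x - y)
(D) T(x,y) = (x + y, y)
B

A transformation preserves a norm if ||T(v)|| = ||v|| for every v; a single vector where the norm changes rules an option out.

(A) T(x,y) = ((x - y)/sqrt(2), (x + y)/sqrt(2)): v = (1, 0) has norm max(|1|, |0|) = 1, but T(v) = (sqrt(2)/2, sqrt(2)/2) has norm sqrt(2)/2 -- not preserved.
(B) T(x,y) = (-y, x): preserves the norm -- it only permutes the coordinates and/or flips signs, which leaves max(|x|, |y|) unchanged.
(C) T(x,y) = (x + y, x - y): v = (1, 1) has norm max(|1|, |1|) = 1, but T(v) = (2, 0) has norm 2 -- not preserved.
(D) T(x,y) = (x + y, y): v = (1, 1) has norm max(|1|, |1|) = 1, but T(v) = (2, 1) has norm 2 -- not preserved.

Therefore the answer is (B).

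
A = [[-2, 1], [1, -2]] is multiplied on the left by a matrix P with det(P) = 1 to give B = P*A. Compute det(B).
3

By the multiplicative property of determinants, det(B) = det(P*A) = det(P) * det(A) = det(A),
so the determinant is invariant under multiplication by any determinant-1 matrix; we just need det(A).

det(A) = (-2)(-2) - (1)(1) = 4 - 1 = 3

Therefore det(B) = 1 * 3 = 3.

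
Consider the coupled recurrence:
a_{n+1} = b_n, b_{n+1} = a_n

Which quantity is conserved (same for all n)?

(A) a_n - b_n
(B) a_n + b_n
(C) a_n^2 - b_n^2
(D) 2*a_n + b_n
B

Replace a_n by a_{n+1} = b_n and b_n by b_{n+1} = a_n in each option and simplify:
(A) a_n - b_n  ->  (b_n) - (a_n) = -a_n + b_n   [not conserved]
(B) a_n + b_n  ->  (b_n) + (a_n) = a_n + b_n   [conserved]
(C) a_n^2 - b_n^2  ->  (b_n)^2 - (a_n)^2 = -a_n^2 + b_n^2   [not conserved]
(D) 2*a_n + b_n  ->  2*(b_n) + (a_n) = a_n + 2*b_n   [not conserved]

Only (B) a_n + b_n returns to itself after one step, so it is the conserved quantity.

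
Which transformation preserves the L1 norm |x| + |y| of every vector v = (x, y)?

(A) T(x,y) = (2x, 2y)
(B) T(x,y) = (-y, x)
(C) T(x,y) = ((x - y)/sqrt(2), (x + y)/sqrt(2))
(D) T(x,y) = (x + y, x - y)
B

A transformation preserves a norm if ||T(v)|| = ||v|| for every v; a single vector where the norm changes rules an option out.

(A) T(x,y) = (2x, 2y): v = (1, 0) has norm |1| + |0| = 1, but T(v) = (2, 0) has norm 2 -- not preserved.
(B) T(x,y) = (-y, x): preserves the norm -- it only permutes the coordinates and/or flips signs, which leaves |x| + |y| unchanged.
(C) T(x,y) = ((x - y)/sqrt(2), (x + y)/sqrt(2)): v = (1, 0) has norm |1| + |0| = 1, but T(v) = (sqrt(2)/2, sqrt(2)/2) has norm sqrt(2) -- not preserved.
(D) T(x,y) = (x + y, x - y): v = (1, 0) has norm |1| + |0| = 1, but T(v) = (1, 1) has norm 2 -- not preserved.

Therefore the answer is (B).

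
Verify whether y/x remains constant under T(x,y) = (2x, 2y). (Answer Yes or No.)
Yes

Substitute T(x,y) = (2x, 2y) into the expression and compare with the original.

Original: y/x
After applying T: (2y)/(2x) = y/x

This is identical to the original y/x, so the expression is invariant.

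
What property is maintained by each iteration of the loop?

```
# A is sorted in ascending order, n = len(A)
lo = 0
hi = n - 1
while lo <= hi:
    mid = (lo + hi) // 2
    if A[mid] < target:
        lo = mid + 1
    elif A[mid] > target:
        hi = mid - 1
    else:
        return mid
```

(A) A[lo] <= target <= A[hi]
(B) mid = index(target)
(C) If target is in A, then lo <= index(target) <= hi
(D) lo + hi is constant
C

A loop invariant must hold before the first iteration and be re-established by every execution of the body.

(C) If target is in A, then lo <= index(target) <= hi: Before the loop [lo, hi] = [0, n-1] covers every index. When A[mid] < target, sortedness puts target strictly to the right of mid, so setting lo = mid + 1 keeps index(target) in [lo, hi]; symmetrically for hi = mid - 1. Hence 'if target is in A then lo <= index(target) <= hi' holds after every iteration, and when lo > hi it proves target is absent.

The other options fail:
(A) A[lo] <= target <= A[hi]: fails when target is not in A (e.g. target < A[0] already violates it before the loop), so it is not maintained in general.
(B) mid = index(target): mid is just the current probe; it equals index(target) only on the iteration that returns.
(D) lo + hi is constant: each iteration moves exactly one of lo, hi, so lo + hi changes (e.g. 0 + (n-1) becomes (mid+1) + (n-1)).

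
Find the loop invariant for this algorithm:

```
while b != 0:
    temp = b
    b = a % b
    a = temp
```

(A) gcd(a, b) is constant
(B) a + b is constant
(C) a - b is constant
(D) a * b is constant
A

A loop invariant must hold before the first iteration and be re-established by every execution of the body.

(A) gcd(a, b) is constant: One iteration replaces (a, b) by (b, a mod b). Since a mod b = a - q*b for an integer q, any common divisor of a and b divides b and a mod b, and conversely; hence gcd(b, a mod b) = gcd(a, b). For instance (20, 11) -> (11, 9) keeps gcd = 1. At exit b = 0 and a = gcd of the original inputs.

The other options fail:
(B) a + b is constant: e.g. (a, b) = (20, 11) -> (11, 9): the sum goes from 31 to 20.
(C) a - b is constant: e.g. (a, b) = (20, 11) -> (11, 9): the difference goes from 9 to 2.
(D) a * b is constant: e.g. (a, b) = (20, 11) -> (11, 9): the product goes from 220 to 99.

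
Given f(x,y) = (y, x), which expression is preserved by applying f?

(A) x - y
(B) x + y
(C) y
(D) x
B

For f(x,y) = (y, x):
After applying f: x' = y, y' = x. So x' + y' = y + x = x + y.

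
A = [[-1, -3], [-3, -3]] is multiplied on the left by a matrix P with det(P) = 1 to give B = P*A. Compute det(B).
-6

By the multiplicative property of determinants, det(B) = det(P*A) = det(P) * det(A) = det(A),
so the determinant is invariant under multiplication by any determinant-1 matrix; we just need det(A).

det(A) = (-1)(-3) - (-3)(-3) = 3 - 9 = -6

Therefore det(B) = 1 * (-6) = -6.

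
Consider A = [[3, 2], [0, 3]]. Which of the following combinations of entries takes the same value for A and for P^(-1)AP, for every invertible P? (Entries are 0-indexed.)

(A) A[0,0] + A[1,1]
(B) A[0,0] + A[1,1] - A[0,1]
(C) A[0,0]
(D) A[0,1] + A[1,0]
A

A[0,0] + A[1,1] is the trace of A. By the cyclic property of the trace, tr(P^(-1)AP) = tr(APP^(-1)) = tr(A), so it is the same for every matrix similar to A.

The other combinations are not similarity invariants. For example, take P = [[1, 1], [1, 2]] (det P = 1), so P^(-1) = [[2, -1], [-1, 1]] and
B = P^(-1)AP = [[7, 8], [-2, -1]].
Evaluating each option on A and on B:
(A) A[0,0] + A[1,1]: 6 for A, 6 for B -> unchanged
(B) A[0,0] + A[1,1] - A[0,1]: 4 for A, -2 for B -> changes
(C) A[0,0]: 3 for A, 7 for B -> changes
(D) A[0,1] + A[1,0]: 2 for A, 6 for B -> changes

Only (A) A[0,0] + A[1,1] = 6 survives (and it does so for every P, not just this one), so it is the invariant.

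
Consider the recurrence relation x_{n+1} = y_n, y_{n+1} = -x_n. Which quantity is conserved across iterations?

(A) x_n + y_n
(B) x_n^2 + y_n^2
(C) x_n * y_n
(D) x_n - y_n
B

For the recurrence x_{n+1} = y_n, y_{n+1} = -x_n:

x_{n+1}^2 + y_{n+1}^2 = y_n^2 + (-x_n)^2 = x_n^2 + y_n^2
The sum of squares is conserved (like energy in a harmonic oscillator).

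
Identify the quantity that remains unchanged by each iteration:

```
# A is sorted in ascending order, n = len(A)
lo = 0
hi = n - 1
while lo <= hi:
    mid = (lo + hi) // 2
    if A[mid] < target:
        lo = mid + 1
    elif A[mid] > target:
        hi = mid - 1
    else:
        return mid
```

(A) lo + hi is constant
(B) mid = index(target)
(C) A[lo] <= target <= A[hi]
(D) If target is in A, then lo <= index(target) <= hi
D

A loop invariant must hold before the first iteration and be re-established by every execution of the body.

(D) If target is in A, then lo <= index(target) <= hi: Before the loop [lo, hi] = [0, n-1] covers every index. When A[mid] < target, sortedness puts target strictly to the right of mid, so setting lo = mid + 1 keeps index(target) in [lo, hi]; symmetrically for hi = mid - 1. Hence 'if target is in A then lo <= index(target) <= hi' holds after every iteration, and when lo > hi it proves target is absent.

The other options fail:
(A) lo + hi is constant: each iteration moves exactly one of lo, hi, so lo + hi changes (e.g. 0 + (n-1) becomes (mid+1) + (n-1)).
(B) mid = index(target): mid is just the current probe; it equals index(target) only on the iteration that returns.
(C) A[lo] <= target <= A[hi]: fails when target is not in A (e.g. target < A[0] already violates it before the loop), so it is not maintained in general.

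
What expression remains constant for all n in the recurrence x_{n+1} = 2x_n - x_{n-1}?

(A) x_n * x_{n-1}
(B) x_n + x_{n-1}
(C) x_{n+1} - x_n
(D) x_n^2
C

For the recurrence x_{n+1} = 2x_n - x_{n-1}:

If x_{n+1} = 2x_n - x_{n-1}, then:
x_{n+1} - x_n = x_n - x_{n-1}
The first difference is constant throughout the sequence.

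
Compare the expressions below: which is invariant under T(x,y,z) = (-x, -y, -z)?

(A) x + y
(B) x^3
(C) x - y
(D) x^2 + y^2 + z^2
D

Apply T(x,y,z) = (-x, -y, -z) to each option, i.e. replace (x, y, z) by the transformed coordinates.
Substitute the transformed coordinates into each option and compare with the original:
(A) x + y  ->  (-x) + (-y) = -x - y   [differs from x + y: not invariant]
(B) x^3  ->  (-x)^3 = -x^3   [differs from x^3: not invariant]
(C) x - y  ->  (-x) - (-y) = -x + y   [differs from x - y: not invariant]
(D) x^2 + y^2 + z^2  ->  (-x)^2 + (-y)^2 + (-z)^2 = x^2 + y^2 + z^2   [equals x^2 + y^2 + z^2: invariant]

Only option (D), x^2 + y^2 + z^2, is unchanged by the transformation.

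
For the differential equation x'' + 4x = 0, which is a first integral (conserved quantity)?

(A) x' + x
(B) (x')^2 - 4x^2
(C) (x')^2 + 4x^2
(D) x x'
C

A first integral I satisfies dI/dt = 0 along every solution. Differentiate each option and use the equation of motion:
(A) d/dt[x' + x] = x'' + x' = -4x + x', not identically 0
(B) d/dt[(x')^2 - 4x^2] = 2x'x'' - 8x x' = -16x x', not identically 0
(C) d/dt[(x')^2 + 4x^2] = 2x'x'' + 8x x' = 2x'(-4x) + 8x x' = 0
(D) d/dt[x x'] = (x')^2 + x x'' = (x')^2 - 4x^2, not identically 0

Only (C) has zero time-derivative. So the energy-like quantity (x')^2 + 4x^2 is the first integral.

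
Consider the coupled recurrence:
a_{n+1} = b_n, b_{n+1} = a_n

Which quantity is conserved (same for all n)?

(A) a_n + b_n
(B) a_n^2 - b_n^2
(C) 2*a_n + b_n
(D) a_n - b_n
A

Replace a_n by a_{n+1} = b_n and b_n by b_{n+1} = a_n in each option and simplify:
(A) a_n + b_n  ->  (b_n) + (a_n) = a_n + b_n   [conserved]
(B) a_n^2 - b_n^2  ->  (b_n)^2 - (a_n)^2 = -a_n^2 + b_n^2   [not conserved]
(C) 2*a_n + b_n  ->  2*(b_n) + (a_n) = a_n + 2*b_n   [not conserved]
(D) a_n - b_n  ->  (b_n) - (a_n) = -a_n + b_n   [not conserved]

Only (A) a_n + b_n returns to itself after one step, so it is the conserved quantity.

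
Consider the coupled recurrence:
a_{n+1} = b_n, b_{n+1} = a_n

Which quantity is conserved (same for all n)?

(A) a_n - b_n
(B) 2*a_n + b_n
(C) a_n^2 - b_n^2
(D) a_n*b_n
D

Replace a_n by a_{n+1} = b_n and b_n by b_{n+1} = a_n in each option and simplify:
(A) a_n - b_n  ->  (b_n) - (a_n) = -a_n + b_n   [not conserved]
(B) 2*a_n + b_n  ->  2*(b_n) + (a_n) = a_n + 2*b_n   [not conserved]
(C) a_n^2 - b_n^2  ->  (b_n)^2 - (a_n)^2 = -a_n^2 + b_n^2   [not conserved]
(D) a_n*b_n  ->  (b_n)*(a_n) = a_n*b_n   [conserved]

Only (D) a_n*b_n returns to itself after one step, so it is the conserved quantity.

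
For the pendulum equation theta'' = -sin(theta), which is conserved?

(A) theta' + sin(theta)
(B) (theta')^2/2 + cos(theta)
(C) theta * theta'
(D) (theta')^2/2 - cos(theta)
D

A first integral I satisfies dI/dt = 0 along every solution. Differentiate each option and use the equation of motion:
(A) d/dt[theta' + sin(theta)] = theta'' + cos(theta) theta' = -sin(theta) + theta' cos(theta), not identically 0
(B) d/dt[(theta')^2/2 + cos(theta)] = theta' theta'' - sin(theta) theta' = -2 theta' sin(theta), not identically 0
(C) d/dt[theta * theta'] = (theta')^2 + theta theta'' = (theta')^2 - theta sin(theta), not identically 0
(D) d/dt[(theta')^2/2 - cos(theta)] = theta' theta'' + sin(theta) theta' = theta'(-sin(theta)) + theta' sin(theta) = 0

Only (D) has zero time-derivative. This is the total energy: kinetic (theta')^2/2 plus potential -cos(theta).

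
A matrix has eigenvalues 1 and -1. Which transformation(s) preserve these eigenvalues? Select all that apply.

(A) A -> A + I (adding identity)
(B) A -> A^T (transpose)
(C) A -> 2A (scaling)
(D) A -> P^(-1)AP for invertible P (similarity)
B and D

Eigenvalues are preserved by:
1. Similarity transformations: A -> P^(-1)AP (same characteristic polynomial)
2. Transpose: A^T has the same eigenvalues as A

Eigenvalues are NOT preserved by:
- Adding identity: eigenvalues become 1+1, -1+1
- Scaling: eigenvalues become 2, -2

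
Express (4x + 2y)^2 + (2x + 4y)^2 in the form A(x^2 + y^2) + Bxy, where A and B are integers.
20(x^2 + y^2) + 32xy

Expanding: (4x + 2y)^2 = 16x^2 + 16xy + 4y^2
(2x + 4y)^2 = 4x^2 + 16xy + 16y^2
Sum = (16+4)(x^2+y^2) + 32xy = 20(x^2 + y^2) + 32xy
This is symmetric in x and y.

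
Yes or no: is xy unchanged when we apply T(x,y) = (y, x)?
Yes

Substitute T(x,y) = (y, x) into the expression and compare with the original.

Original: xy
After applying T: (y)(x) = xy

This is identical to the original xy, so the expression is invariant.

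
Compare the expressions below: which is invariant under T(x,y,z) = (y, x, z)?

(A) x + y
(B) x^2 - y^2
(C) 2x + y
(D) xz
A

Apply T(x,y,z) = (y, x, z) to each option, i.e. replace (x, y, z) by the transformed coordinates.
Substitute the transformed coordinates into each option and compare with the original:
(A) x + y  ->  (y) + (x) = x + y   [equals x + y: invariant]
(B) x^2 - y^2  ->  (y)^2 - (x)^2 = -x^2 + y^2   [differs from x^2 - y^2: not invariant]
(C) 2x + y  ->  2(y) + (x) = x + 2y   [differs from 2x + y: not invariant]
(D) xz  ->  (y)(z) = yz   [differs from xz: not invariant]

Only option (A), x + y, is unchanged by the transformation.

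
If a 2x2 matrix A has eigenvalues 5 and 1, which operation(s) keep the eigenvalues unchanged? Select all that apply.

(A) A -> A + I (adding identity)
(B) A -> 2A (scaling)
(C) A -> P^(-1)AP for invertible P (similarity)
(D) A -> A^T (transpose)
C and D

Eigenvalues are preserved by:
1. Similarity transformations: A -> P^(-1)AP (same characteristic polynomial)
2. Transpose: A^T has the same eigenvalues as A

Eigenvalues are NOT preserved by:
- Adding identity: eigenvalues become 5+1, 1+1
- Scaling: eigenvalues become 10, 2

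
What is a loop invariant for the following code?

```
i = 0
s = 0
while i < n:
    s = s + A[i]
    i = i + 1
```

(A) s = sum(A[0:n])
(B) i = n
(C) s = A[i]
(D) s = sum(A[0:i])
D

A loop invariant must hold before the first iteration and be re-established by every execution of the body.

(D) s = sum(A[0:i]): Initially i = 0 and s = 0 = sum of the empty slice A[0:0]. If s = sum(A[0:i]) holds at the top of an iteration, the body sets s to sum(A[0:i]) + A[i] = sum(A[0:i+1]) and then i to i+1, so s = sum(A[0:i]) holds again. At exit i = n, giving s = sum(A[0:n]).

The other options fail:
(A) s = sum(A[0:n]): false before the loop (s = 0, not the full sum) -- it only becomes true at exit.
(B) i = n: false initially (i = 0); it is the exit condition, not an invariant.
(C) s = A[i]: after the first iteration s = A[0] but i = 1, so s = A[i] compares s with the wrong element (and fails in general).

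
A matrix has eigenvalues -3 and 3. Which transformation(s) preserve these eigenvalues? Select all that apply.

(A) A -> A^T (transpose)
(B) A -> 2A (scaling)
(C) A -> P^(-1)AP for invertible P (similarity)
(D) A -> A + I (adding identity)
A and C

Eigenvalues are preserved by:
1. Similarity transformations: A -> P^(-1)AP (same characteristic polynomial)
2. Transpose: A^T has the same eigenvalues as A

Eigenvalues are NOT preserved by:
- Adding identity: eigenvalues become -3+1, 3+1
- Scaling: eigenvalues become -6, 6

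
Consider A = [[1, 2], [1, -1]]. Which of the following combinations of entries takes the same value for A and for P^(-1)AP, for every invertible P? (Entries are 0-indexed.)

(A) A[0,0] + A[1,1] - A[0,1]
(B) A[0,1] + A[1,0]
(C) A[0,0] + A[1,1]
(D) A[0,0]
C

A[0,0] + A[1,1] is the trace of A. By the cyclic property of the trace, tr(P^(-1)AP) = tr(APP^(-1)) = tr(A), so it is the same for every matrix similar to A.

The other combinations are not similarity invariants. For example, take P = [[1, -1], [0, 1]] (det P = 1), so P^(-1) = [[1, 1], [0, 1]] and
B = P^(-1)AP = [[2, -1], [1, -2]].
Evaluating each option on A and on B:
(A) A[0,0] + A[1,1] - A[0,1]: -2 for A, 1 for B -> changes
(B) A[0,1] + A[1,0]: 3 for A, 0 for B -> changes
(C) A[0,0] + A[1,1]: 0 for A, 0 for B -> unchanged
(D) A[0,0]: 1 for A, 2 for B -> changes

Only (C) A[0,0] + A[1,1] = 0 survives (and it does so for every P, not just this one), so it is the invariant.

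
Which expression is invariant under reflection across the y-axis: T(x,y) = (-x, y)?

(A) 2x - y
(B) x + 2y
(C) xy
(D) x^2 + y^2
D

The map is reflection across the y-axis: T(x,y) = (-x, y).
Substitute the transformed coordinates into each option and compare with the original:
(A) 2x - y  ->  2(-x) - (y) = -2x - y   [differs from 2x - y: not invariant]
(B) x + 2y  ->  (-x) + 2(y) = -x + 2y   [differs from x + 2y: not invariant]
(C) xy  ->  (-x)(y) = -xy   [differs from xy: not invariant]
(D) x^2 + y^2  ->  (-x)^2 + (y)^2 = x^2 + y^2   [equals x^2 + y^2: invariant]

Only option (D), x^2 + y^2, is unchanged by the transformation.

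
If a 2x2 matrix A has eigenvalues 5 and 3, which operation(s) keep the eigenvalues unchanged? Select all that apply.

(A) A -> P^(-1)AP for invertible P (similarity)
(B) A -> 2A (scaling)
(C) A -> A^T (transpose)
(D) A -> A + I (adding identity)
A and C

Eigenvalues are preserved by:
1. Similarity transformations: A -> P^(-1)AP (same characteristic polynomial)
2. Transpose: A^T has the same eigenvalues as A

Eigenvalues are NOT preserved by:
- Adding identity: eigenvalues become 5+1, 3+1
- Scaling: eigenvalues become 10, 6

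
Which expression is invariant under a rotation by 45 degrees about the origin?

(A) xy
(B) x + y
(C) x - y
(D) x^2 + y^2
D

A rotation by 45 degrees sends (x, y) to (sqrt(2)x/2 - sqrt(2)y/2, sqrt(2)x/2 + sqrt(2)y/2).
Substitute the transformed coordinates into each option and compare with the original:
(A) xy  ->  (sqrt(2)x/2 - sqrt(2)y/2)(sqrt(2)x/2 + sqrt(2)y/2) = x^2/2 - y^2/2   [differs from xy: not invariant]
(B) x + y  ->  (sqrt(2)x/2 - sqrt(2)y/2) + (sqrt(2)x/2 + sqrt(2)y/2) = sqrt(2)x   [differs from x + y: not invariant]
(C) x - y  ->  (sqrt(2)x/2 - sqrt(2)y/2) - (sqrt(2)x/2 + sqrt(2)y/2) = -sqrt(2)y   [differs from x - y: not invariant]
(D) x^2 + y^2  ->  (sqrt(2)x/2 - sqrt(2)y/2)^2 + (sqrt(2)x/2 + sqrt(2)y/2)^2 = x^2 + y^2   [equals x^2 + y^2: invariant]

Only option (D), x^2 + y^2, is unchanged by the transformation.
Geometrically, x^2 + y^2 is the squared distance from the origin, which every rotation about the origin preserves.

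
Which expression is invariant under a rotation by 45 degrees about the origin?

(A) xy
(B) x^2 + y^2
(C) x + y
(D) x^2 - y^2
B

A rotation by 45 degrees sends (x, y) to (sqrt(2)x/2 - sqrt(2)y/2, sqrt(2)x/2 + sqrt(2)y/2).
Substitute the transformed coordinates into each option and compare with the original:
(A) xy  ->  (sqrt(2)x/2 - sqrt(2)y/2)(sqrt(2)x/2 + sqrt(2)y/2) = x^2/2 - y^2/2   [differs from xy: not invariant]
(B) x^2 + y^2  ->  (sqrt(2)x/2 - sqrt(2)y/2)^2 + (sqrt(2)x/2 + sqrt(2)y/2)^2 = x^2 + y^2   [equals x^2 + y^2: invariant]
(C) x + y  ->  (sqrt(2)x/2 - sqrt(2)y/2) + (sqrt(2)x/2 + sqrt(2)y/2) = sqrt(2)x   [differs from x + y: not invariant]
(D) x^2 - y^2  ->  (sqrt(2)x/2 - sqrt(2)y/2)^2 - (sqrt(2)x/2 + sqrt(2)y/2)^2 = -2xy   [differs from x^2 - y^2: not invariant]

Only option (B), x^2 + y^2, is unchanged by the transformation.
Geometrically, x^2 + y^2 is the squared distance from the origin, which every rotation about the origin preserves.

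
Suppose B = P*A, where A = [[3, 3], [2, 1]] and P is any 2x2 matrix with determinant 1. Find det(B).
-3

By the multiplicative property of determinants, det(B) = det(P*A) = det(P) * det(A) = det(A),
so the determinant is invariant under multiplication by any determinant-1 matrix; we just need det(A).

det(A) = (3)(1) - (3)(2) = 3 - 6 = -3

Therefore det(B) = 1 * (-3) = -3.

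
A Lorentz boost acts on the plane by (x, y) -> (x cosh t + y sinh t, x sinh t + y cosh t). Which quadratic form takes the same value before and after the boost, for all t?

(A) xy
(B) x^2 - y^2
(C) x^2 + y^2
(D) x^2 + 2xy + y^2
B

Write x' = x cosh t + y sinh t, y' = x sinh t + y cosh t and substitute into each option:
(A) xy: (x cosh t + y sinh t)(x sinh t + y cosh t) = xy(cosh^2 t + sinh^2 t) + (x^2 + y^2) sinh t cosh t = xy cosh 2t + (x^2 + y^2)(sinh 2t)/2   [not invariant for t != 0]
(B) x^2 - y^2: (x cosh t + y sinh t)^2 - (x sinh t + y cosh t)^2 = x^2(cosh^2 t - sinh^2 t) + 2xy(cosh t sinh t - sinh t cosh t) + y^2(sinh^2 t - cosh^2 t) = x^2 - y^2   [invariant, using cosh^2 t - sinh^2 t = 1]
(C) x^2 + y^2: (x cosh t + y sinh t)^2 + (x sinh t + y cosh t)^2 = (x^2 + y^2)(cosh^2 t + sinh^2 t) + 4xy sinh t cosh t = (x^2 + y^2) cosh 2t + 2xy sinh 2t   [not invariant for t != 0]
(D) x^2 + 2xy + y^2: (x' + y')^2 with x' + y' = (x + y)(cosh t + sinh t) = (x + y)e^t, so it becomes (x + y)^2 e^(2t)   [not invariant for t != 0]

Only (B) x^2 - y^2 is unchanged; it is the Minkowski form preserved by Lorentz boosts, just as x^2 + y^2 is preserved by ordinary rotations.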